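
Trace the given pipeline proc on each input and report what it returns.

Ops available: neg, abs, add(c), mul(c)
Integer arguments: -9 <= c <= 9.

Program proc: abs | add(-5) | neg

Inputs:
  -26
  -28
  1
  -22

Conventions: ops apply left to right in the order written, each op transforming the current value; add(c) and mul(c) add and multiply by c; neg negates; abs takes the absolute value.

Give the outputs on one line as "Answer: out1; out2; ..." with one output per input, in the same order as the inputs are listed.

-21; -23; 4; -17

Execution, op by op:
  -26 -> 26 -> 21 -> -21
  -28 -> 28 -> 23 -> -23
  1 -> 1 -> -4 -> 4
  -22 -> 22 -> 17 -> -17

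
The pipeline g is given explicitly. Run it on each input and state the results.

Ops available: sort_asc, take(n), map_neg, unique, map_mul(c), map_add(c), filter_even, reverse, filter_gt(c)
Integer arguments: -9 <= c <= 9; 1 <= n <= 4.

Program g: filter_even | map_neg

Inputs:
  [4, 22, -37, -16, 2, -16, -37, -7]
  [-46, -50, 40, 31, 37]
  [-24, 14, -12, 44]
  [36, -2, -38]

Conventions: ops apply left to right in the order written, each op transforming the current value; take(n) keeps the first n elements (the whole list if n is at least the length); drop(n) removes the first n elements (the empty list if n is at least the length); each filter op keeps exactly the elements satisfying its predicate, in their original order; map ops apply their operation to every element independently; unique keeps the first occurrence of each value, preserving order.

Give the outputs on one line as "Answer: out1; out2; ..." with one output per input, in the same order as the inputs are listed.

Execution, op by op:
  [4, 22, -37, -16, 2, -16, -37, -7] -> [4, 22, -16, 2, -16] -> [-4, -22, 16, -2, 16]
  [-46, -50, 40, 31, 37] -> [-46, -50, 40] -> [46, 50, -40]
  [-24, 14, -12, 44] -> [-24, 14, -12, 44] -> [24, -14, 12, -44]
  [36, -2, -38] -> [36, -2, -38] -> [-36, 2, 38]

[-4, -22, 16, -2, 16]; [46, 50, -40]; [24, -14, 12, -44]; [-36, 2, 38]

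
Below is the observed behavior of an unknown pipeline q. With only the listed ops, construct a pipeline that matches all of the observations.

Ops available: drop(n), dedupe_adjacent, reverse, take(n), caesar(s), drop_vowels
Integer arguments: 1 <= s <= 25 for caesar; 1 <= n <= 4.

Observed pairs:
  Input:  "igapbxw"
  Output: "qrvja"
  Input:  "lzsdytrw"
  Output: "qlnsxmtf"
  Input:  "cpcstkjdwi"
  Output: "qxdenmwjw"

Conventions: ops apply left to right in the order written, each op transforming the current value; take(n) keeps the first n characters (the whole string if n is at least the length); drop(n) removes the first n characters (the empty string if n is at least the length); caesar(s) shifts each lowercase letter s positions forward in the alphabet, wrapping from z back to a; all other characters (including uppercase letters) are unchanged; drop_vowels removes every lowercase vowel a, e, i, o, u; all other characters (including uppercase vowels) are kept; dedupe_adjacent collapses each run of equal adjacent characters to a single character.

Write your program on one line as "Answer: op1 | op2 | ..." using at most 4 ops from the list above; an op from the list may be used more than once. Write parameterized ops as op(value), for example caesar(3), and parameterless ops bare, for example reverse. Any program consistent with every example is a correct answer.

drop_vowels | reverse | caesar(20)

Check, running the answer program on each example:
  "igapbxw" -> "gpbxw" -> "wxbpg" -> "qrvja"
  "lzsdytrw" -> "lzsdytrw" -> "wrtydszl" -> "qlnsxmtf"
  "cpcstkjdwi" -> "cpcstkjdw" -> "wdjktscpc" -> "qxdenmwjw"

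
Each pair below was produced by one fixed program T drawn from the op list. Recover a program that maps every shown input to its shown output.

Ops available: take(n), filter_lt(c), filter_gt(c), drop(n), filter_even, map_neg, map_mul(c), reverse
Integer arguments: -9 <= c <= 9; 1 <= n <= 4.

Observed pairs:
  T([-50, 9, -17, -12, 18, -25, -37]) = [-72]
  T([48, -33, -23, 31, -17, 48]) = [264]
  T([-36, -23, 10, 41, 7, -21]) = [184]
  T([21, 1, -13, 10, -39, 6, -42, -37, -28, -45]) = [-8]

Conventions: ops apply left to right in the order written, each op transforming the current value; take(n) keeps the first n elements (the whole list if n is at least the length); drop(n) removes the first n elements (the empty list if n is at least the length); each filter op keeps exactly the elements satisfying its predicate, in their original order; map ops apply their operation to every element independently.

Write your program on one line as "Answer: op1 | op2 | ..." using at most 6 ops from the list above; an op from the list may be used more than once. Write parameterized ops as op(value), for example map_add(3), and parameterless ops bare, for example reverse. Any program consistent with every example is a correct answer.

map_neg | take(3) | take(2) | map_mul(8) | drop(1)

Check, running the answer program on each example:
  [-50, 9, -17, -12, 18, -25, -37] -> [50, -9, 17, 12, -18, 25, 37] -> [50, -9, 17] -> [50, -9] -> [400, -72] -> [-72]
  [48, -33, -23, 31, -17, 48] -> [-48, 33, 23, -31, 17, -48] -> [-48, 33, 23] -> [-48, 33] -> [-384, 264] -> [264]
  [-36, -23, 10, 41, 7, -21] -> [36, 23, -10, -41, -7, 21] -> [36, 23, -10] -> [36, 23] -> [288, 184] -> [184]
  [21, 1, -13, 10, -39, 6, -42, -37, -28, -45] -> [-21, -1, 13, -10, 39, -6, 42, 37, 28, 45] -> [-21, -1, 13] -> [-21, -1] -> [-168, -8] -> [-8]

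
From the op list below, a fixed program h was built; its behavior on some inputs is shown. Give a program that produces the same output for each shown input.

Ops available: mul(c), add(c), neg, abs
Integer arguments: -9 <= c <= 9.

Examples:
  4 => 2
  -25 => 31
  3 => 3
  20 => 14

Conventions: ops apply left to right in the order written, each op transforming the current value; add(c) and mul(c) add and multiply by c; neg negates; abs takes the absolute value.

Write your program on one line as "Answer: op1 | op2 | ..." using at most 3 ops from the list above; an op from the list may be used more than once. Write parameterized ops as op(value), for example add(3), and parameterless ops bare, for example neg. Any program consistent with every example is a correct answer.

neg | add(6) | abs

Check, running the answer program on each example:
  4 -> -4 -> 2 -> 2
  -25 -> 25 -> 31 -> 31
  3 -> -3 -> 3 -> 3
  20 -> -20 -> -14 -> 14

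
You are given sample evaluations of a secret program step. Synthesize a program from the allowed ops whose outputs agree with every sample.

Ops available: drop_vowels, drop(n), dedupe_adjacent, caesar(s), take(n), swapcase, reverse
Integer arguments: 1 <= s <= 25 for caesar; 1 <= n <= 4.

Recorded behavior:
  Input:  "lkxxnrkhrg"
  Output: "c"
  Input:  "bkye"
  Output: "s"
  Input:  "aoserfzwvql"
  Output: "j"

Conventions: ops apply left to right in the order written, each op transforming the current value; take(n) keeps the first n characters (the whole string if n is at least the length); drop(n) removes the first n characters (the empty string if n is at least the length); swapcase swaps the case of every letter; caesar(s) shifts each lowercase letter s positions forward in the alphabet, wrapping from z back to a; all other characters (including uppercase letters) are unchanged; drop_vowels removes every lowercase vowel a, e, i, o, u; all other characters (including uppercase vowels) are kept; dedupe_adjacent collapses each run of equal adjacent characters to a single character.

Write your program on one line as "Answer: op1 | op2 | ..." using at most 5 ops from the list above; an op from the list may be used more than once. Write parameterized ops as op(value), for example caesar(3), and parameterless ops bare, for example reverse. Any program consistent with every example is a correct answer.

drop_vowels | caesar(5) | take(1) | caesar(12)

Check, running the answer program on each example:
  "lkxxnrkhrg" -> "lkxxnrkhrg" -> "qpccswpmwl" -> "q" -> "c"
  "bkye" -> "bky" -> "gpd" -> "g" -> "s"
  "aoserfzwvql" -> "srfzwvql" -> "xwkebavq" -> "x" -> "j"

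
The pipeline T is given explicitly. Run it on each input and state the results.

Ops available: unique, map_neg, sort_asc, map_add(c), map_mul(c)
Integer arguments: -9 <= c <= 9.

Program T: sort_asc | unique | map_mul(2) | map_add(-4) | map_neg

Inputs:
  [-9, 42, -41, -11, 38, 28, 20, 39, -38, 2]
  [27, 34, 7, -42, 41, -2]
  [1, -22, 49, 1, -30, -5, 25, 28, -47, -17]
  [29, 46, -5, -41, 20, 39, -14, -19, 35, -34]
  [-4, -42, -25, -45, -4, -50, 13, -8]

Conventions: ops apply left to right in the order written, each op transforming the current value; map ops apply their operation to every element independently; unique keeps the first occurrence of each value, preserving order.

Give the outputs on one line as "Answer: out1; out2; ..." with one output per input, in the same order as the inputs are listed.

[86, 80, 26, 22, 0, -36, -52, -72, -74, -80]; [88, 8, -10, -50, -64, -78]; [98, 64, 48, 38, 14, 2, -46, -52, -94]; [86, 72, 42, 32, 14, -36, -54, -66, -74, -88]; [104, 94, 88, 54, 20, 12, -22]

Execution, op by op:
  [-9, 42, -41, -11, 38, 28, 20, 39, -38, 2] -> [-41, -38, -11, -9, 2, 20, 28, 38, 39, 42] -> [-41, -38, -11, -9, 2, 20, 28, 38, 39, 42] -> [-82, -76, -22, -18, 4, 40, 56, 76, 78, 84] -> [-86, -80, -26, -22, 0, 36, 52, 72, 74, 80] -> [86, 80, 26, 22, 0, -36, -52, -72, -74, -80]
  [27, 34, 7, -42, 41, -2] -> [-42, -2, 7, 27, 34, 41] -> [-42, -2, 7, 27, 34, 41] -> [-84, -4, 14, 54, 68, 82] -> [-88, -8, 10, 50, 64, 78] -> [88, 8, -10, -50, -64, -78]
  [1, -22, 49, 1, -30, -5, 25, 28, -47, -17] -> [-47, -30, -22, -17, -5, 1, 1, 25, 28, 49] -> [-47, -30, -22, -17, -5, 1, 25, 28, 49] -> [-94, -60, -44, -34, -10, 2, 50, 56, 98] -> [-98, -64, -48, -38, -14, -2, 46, 52, 94] -> [98, 64, 48, 38, 14, 2, -46, -52, -94]
  [29, 46, -5, -41, 20, 39, -14, -19, 35, -34] -> [-41, -34, -19, -14, -5, 20, 29, 35, 39, 46] -> [-41, -34, -19, -14, -5, 20, 29, 35, 39, 46] -> [-82, -68, -38, -28, -10, 40, 58, 70, 78, 92] -> [-86, -72, -42, -32, -14, 36, 54, 66, 74, 88] -> [86, 72, 42, 32, 14, -36, -54, -66, -74, -88]
  [-4, -42, -25, -45, -4, -50, 13, -8] -> [-50, -45, -42, -25, -8, -4, -4, 13] -> [-50, -45, -42, -25, -8, -4, 13] -> [-100, -90, -84, -50, -16, -8, 26] -> [-104, -94, -88, -54, -20, -12, 22] -> [104, 94, 88, 54, 20, 12, -22]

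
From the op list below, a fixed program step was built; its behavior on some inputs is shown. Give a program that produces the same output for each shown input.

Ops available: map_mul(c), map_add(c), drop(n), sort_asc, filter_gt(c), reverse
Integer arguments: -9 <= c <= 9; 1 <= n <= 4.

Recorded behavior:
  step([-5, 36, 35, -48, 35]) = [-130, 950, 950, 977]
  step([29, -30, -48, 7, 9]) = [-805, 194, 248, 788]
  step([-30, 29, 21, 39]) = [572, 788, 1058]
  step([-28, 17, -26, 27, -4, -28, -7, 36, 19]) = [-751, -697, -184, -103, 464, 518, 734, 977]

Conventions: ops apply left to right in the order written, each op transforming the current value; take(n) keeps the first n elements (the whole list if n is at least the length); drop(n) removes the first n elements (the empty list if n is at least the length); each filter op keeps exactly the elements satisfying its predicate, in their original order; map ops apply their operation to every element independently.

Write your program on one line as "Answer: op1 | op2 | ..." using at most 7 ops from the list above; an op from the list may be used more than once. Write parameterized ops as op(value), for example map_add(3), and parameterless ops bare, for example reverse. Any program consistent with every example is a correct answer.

map_mul(-3) | map_mul(-9) | map_add(5) | reverse | sort_asc | drop(1)

Check, running the answer program on each example:
  [-5, 36, 35, -48, 35] -> [15, -108, -105, 144, -105] -> [-135, 972, 945, -1296, 945] -> [-130, 977, 950, -1291, 950] -> [950, -1291, 950, 977, -130] -> [-1291, -130, 950, 950, 977] -> [-130, 950, 950, 977]
  [29, -30, -48, 7, 9] -> [-87, 90, 144, -21, -27] -> [783, -810, -1296, 189, 243] -> [788, -805, -1291, 194, 248] -> [248, 194, -1291, -805, 788] -> [-1291, -805, 194, 248, 788] -> [-805, 194, 248, 788]
  [-30, 29, 21, 39] -> [90, -87, -63, -117] -> [-810, 783, 567, 1053] -> [-805, 788, 572, 1058] -> [1058, 572, 788, -805] -> [-805, 572, 788, 1058] -> [572, 788, 1058]
  [-28, 17, -26, 27, -4, -28, -7, 36, 19] -> [84, -51, 78, -81, 12, 84, 21, -108, -57] -> [-756, 459, -702, 729, -108, -756, -189, 972, 513] -> [-751, 464, -697, 734, -103, -751, -184, 977, 518] -> [518, 977, -184, -751, -103, 734, -697, 464, -751] -> [-751, -751, -697, -184, -103, 464, 518, 734, 977] -> [-751, -697, -184, -103, 464, 518, 734, 977]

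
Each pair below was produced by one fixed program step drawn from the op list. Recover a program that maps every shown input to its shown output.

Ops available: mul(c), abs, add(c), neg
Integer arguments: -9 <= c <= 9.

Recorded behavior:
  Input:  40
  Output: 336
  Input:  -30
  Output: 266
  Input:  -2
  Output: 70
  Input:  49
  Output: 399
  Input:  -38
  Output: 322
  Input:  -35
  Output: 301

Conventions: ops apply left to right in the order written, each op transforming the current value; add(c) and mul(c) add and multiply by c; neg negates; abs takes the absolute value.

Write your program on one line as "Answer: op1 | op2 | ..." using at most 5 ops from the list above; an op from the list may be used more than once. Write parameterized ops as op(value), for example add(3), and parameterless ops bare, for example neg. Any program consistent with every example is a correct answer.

abs | add(8) | mul(-7) | abs

Check, running the answer program on each example:
  40 -> 40 -> 48 -> -336 -> 336
  -30 -> 30 -> 38 -> -266 -> 266
  -2 -> 2 -> 10 -> -70 -> 70
  49 -> 49 -> 57 -> -399 -> 399
  -38 -> 38 -> 46 -> -322 -> 322
  -35 -> 35 -> 43 -> -301 -> 301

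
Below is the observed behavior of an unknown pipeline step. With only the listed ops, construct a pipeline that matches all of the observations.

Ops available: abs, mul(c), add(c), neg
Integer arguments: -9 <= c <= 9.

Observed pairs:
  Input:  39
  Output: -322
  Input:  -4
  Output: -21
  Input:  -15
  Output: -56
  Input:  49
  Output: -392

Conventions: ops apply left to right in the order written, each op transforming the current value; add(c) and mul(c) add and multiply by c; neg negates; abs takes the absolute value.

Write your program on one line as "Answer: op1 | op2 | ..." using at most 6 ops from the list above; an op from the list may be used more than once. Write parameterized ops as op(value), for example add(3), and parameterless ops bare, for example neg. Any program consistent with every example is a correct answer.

add(7) | neg | abs | neg | mul(-7) | neg

Check, running the answer program on each example:
  39 -> 46 -> -46 -> 46 -> -46 -> 322 -> -322
  -4 -> 3 -> -3 -> 3 -> -3 -> 21 -> -21
  -15 -> -8 -> 8 -> 8 -> -8 -> 56 -> -56
  49 -> 56 -> -56 -> 56 -> -56 -> 392 -> -392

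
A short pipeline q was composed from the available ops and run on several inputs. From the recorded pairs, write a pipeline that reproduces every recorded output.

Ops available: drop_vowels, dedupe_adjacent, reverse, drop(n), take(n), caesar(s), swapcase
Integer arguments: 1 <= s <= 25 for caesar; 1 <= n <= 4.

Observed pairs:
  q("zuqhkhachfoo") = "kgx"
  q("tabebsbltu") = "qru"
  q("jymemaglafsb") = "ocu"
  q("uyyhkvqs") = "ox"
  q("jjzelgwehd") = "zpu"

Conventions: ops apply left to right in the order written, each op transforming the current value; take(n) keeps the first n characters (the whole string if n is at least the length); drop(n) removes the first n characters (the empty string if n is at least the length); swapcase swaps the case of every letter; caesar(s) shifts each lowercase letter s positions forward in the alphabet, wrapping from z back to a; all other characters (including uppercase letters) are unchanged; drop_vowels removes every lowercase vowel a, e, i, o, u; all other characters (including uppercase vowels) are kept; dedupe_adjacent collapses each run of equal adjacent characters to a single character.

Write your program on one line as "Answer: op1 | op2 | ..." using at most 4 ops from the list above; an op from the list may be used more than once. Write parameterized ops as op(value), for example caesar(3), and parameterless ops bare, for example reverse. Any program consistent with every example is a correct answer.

drop(1) | take(3) | caesar(16) | dedupe_adjacent

Check, running the answer program on each example:
  "zuqhkhachfoo" -> "uqhkhachfoo" -> "uqh" -> "kgx" -> "kgx"
  "tabebsbltu" -> "abebsbltu" -> "abe" -> "qru" -> "qru"
  "jymemaglafsb" -> "ymemaglafsb" -> "yme" -> "ocu" -> "ocu"
  "uyyhkvqs" -> "yyhkvqs" -> "yyh" -> "oox" -> "ox"
  "jjzelgwehd" -> "jzelgwehd" -> "jze" -> "zpu" -> "zpu"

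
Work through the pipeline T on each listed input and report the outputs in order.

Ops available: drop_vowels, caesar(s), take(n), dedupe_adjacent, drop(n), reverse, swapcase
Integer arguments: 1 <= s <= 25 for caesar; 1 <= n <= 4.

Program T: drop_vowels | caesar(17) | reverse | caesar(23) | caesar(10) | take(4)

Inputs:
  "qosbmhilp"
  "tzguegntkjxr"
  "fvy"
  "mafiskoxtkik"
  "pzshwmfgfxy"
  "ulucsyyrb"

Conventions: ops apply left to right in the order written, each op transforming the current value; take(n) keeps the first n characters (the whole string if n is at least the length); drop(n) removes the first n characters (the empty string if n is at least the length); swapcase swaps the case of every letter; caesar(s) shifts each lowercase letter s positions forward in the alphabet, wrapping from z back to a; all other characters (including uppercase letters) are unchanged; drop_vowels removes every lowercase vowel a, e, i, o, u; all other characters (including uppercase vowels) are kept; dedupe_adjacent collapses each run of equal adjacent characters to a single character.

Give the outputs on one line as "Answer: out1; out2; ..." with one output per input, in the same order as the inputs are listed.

Execution, op by op:
  "qosbmhilp" -> "qsbmhlp" -> "hjsdycg" -> "gcydsjh" -> "dzvapge" -> "njfkzqo" -> "njfk"
  "tzguegntkjxr" -> "tzggntkjxr" -> "kqxxekbaoi" -> "ioabkexxqk" -> "flxyhbuunh" -> "pvhirleexr" -> "pvhi"
  "fvy" -> "fvy" -> "wmp" -> "pmw" -> "mjt" -> "wtd" -> "wtd"
  "mafiskoxtkik" -> "mfskxtkk" -> "dwjbokbb" -> "bbkobjwd" -> "yyhlygta" -> "iirviqdk" -> "iirv"
  "pzshwmfgfxy" -> "pzshwmfgfxy" -> "gqjyndwxwop" -> "powxwdnyjqg" -> "mltutakvgnd" -> "wvdedkufqxn" -> "wvde"
  "ulucsyyrb" -> "lcsyyrb" -> "ctjppis" -> "sippjtc" -> "pfmmgqz" -> "zpwwqaj" -> "zpww"

"njfk"; "pvhi"; "wtd"; "iirv"; "wvde"; "zpww"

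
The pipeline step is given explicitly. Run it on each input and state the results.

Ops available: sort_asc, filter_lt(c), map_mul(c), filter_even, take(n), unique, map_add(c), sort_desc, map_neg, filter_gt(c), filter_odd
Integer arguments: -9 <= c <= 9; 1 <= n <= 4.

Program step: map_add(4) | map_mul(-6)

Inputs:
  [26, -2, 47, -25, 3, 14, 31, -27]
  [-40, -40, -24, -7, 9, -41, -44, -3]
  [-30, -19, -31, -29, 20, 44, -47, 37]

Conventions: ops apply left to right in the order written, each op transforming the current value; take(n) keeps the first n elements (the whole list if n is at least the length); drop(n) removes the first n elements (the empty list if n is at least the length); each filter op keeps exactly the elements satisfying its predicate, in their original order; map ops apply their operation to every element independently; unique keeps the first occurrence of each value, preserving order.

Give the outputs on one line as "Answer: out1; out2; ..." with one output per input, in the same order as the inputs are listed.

Execution, op by op:
  [26, -2, 47, -25, 3, 14, 31, -27] -> [30, 2, 51, -21, 7, 18, 35, -23] -> [-180, -12, -306, 126, -42, -108, -210, 138]
  [-40, -40, -24, -7, 9, -41, -44, -3] -> [-36, -36, -20, -3, 13, -37, -40, 1] -> [216, 216, 120, 18, -78, 222, 240, -6]
  [-30, -19, -31, -29, 20, 44, -47, 37] -> [-26, -15, -27, -25, 24, 48, -43, 41] -> [156, 90, 162, 150, -144, -288, 258, -246]

[-180, -12, -306, 126, -42, -108, -210, 138]; [216, 216, 120, 18, -78, 222, 240, -6]; [156, 90, 162, 150, -144, -288, 258, -246]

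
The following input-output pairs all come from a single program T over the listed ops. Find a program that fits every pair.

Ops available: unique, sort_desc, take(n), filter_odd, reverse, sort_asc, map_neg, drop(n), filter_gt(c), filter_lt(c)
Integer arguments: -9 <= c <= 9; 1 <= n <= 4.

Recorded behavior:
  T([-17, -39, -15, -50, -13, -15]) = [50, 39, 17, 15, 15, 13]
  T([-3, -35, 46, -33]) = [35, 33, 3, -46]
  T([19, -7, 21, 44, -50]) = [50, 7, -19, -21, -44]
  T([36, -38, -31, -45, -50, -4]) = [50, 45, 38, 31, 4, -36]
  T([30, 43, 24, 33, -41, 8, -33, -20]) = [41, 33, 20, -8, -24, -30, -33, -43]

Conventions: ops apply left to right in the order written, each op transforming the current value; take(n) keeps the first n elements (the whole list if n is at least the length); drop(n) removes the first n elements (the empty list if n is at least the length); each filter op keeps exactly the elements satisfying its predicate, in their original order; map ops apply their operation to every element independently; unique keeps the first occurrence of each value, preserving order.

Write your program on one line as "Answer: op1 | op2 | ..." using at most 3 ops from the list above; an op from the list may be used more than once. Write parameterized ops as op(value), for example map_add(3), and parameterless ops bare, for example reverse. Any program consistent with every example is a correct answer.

map_neg | sort_desc

Check, running the answer program on each example:
  [-17, -39, -15, -50, -13, -15] -> [17, 39, 15, 50, 13, 15] -> [50, 39, 17, 15, 15, 13]
  [-3, -35, 46, -33] -> [3, 35, -46, 33] -> [35, 33, 3, -46]
  [19, -7, 21, 44, -50] -> [-19, 7, -21, -44, 50] -> [50, 7, -19, -21, -44]
  [36, -38, -31, -45, -50, -4] -> [-36, 38, 31, 45, 50, 4] -> [50, 45, 38, 31, 4, -36]
  [30, 43, 24, 33, -41, 8, -33, -20] -> [-30, -43, -24, -33, 41, -8, 33, 20] -> [41, 33, 20, -8, -24, -30, -33, -43]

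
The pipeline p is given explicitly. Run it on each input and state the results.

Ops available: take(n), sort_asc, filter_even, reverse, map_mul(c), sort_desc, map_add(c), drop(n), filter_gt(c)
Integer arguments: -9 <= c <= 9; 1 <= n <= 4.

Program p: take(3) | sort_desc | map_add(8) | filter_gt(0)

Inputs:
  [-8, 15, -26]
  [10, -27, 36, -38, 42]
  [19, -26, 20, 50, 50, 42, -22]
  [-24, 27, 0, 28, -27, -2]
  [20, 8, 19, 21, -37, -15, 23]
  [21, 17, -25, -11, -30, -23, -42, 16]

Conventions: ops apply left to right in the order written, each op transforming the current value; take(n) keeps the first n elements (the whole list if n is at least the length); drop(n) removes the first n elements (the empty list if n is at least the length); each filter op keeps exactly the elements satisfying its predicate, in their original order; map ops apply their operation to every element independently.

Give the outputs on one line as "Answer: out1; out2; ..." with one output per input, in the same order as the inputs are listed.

Execution, op by op:
  [-8, 15, -26] -> [-8, 15, -26] -> [15, -8, -26] -> [23, 0, -18] -> [23]
  [10, -27, 36, -38, 42] -> [10, -27, 36] -> [36, 10, -27] -> [44, 18, -19] -> [44, 18]
  [19, -26, 20, 50, 50, 42, -22] -> [19, -26, 20] -> [20, 19, -26] -> [28, 27, -18] -> [28, 27]
  [-24, 27, 0, 28, -27, -2] -> [-24, 27, 0] -> [27, 0, -24] -> [35, 8, -16] -> [35, 8]
  [20, 8, 19, 21, -37, -15, 23] -> [20, 8, 19] -> [20, 19, 8] -> [28, 27, 16] -> [28, 27, 16]
  [21, 17, -25, -11, -30, -23, -42, 16] -> [21, 17, -25] -> [21, 17, -25] -> [29, 25, -17] -> [29, 25]

[23]; [44, 18]; [28, 27]; [35, 8]; [28, 27, 16]; [29, 25]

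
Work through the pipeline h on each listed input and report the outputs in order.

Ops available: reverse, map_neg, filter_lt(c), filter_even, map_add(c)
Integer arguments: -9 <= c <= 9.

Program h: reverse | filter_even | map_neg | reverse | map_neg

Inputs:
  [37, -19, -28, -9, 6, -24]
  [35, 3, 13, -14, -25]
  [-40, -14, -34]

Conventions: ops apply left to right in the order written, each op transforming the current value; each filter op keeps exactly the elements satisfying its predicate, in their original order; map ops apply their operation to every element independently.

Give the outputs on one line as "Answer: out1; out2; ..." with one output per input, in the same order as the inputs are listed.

[-28, 6, -24]; [-14]; [-40, -14, -34]

Execution, op by op:
  [37, -19, -28, -9, 6, -24] -> [-24, 6, -9, -28, -19, 37] -> [-24, 6, -28] -> [24, -6, 28] -> [28, -6, 24] -> [-28, 6, -24]
  [35, 3, 13, -14, -25] -> [-25, -14, 13, 3, 35] -> [-14] -> [14] -> [14] -> [-14]
  [-40, -14, -34] -> [-34, -14, -40] -> [-34, -14, -40] -> [34, 14, 40] -> [40, 14, 34] -> [-40, -14, -34]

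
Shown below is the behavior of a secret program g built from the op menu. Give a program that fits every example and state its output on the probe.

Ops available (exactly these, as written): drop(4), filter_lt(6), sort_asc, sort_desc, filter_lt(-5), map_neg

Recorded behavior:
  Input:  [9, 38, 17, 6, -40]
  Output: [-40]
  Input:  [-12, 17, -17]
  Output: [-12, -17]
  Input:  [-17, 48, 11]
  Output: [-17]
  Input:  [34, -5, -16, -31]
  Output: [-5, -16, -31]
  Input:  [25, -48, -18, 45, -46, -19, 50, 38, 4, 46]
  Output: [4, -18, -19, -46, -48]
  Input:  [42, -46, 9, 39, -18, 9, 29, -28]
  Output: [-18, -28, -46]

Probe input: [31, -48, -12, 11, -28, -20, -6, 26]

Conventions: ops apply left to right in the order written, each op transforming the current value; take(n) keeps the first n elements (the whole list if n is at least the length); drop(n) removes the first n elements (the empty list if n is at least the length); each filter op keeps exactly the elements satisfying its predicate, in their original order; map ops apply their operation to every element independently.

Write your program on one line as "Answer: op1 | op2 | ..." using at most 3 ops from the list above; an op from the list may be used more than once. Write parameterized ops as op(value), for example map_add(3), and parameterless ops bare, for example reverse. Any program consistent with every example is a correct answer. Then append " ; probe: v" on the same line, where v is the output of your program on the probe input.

sort_asc | sort_desc | filter_lt(6) ; probe: [-6, -12, -20, -28, -48]

Check, running the answer program on each example:
  [9, 38, 17, 6, -40] -> [-40, 6, 9, 17, 38] -> [38, 17, 9, 6, -40] -> [-40]
  [-12, 17, -17] -> [-17, -12, 17] -> [17, -12, -17] -> [-12, -17]
  [-17, 48, 11] -> [-17, 11, 48] -> [48, 11, -17] -> [-17]
  [34, -5, -16, -31] -> [-31, -16, -5, 34] -> [34, -5, -16, -31] -> [-5, -16, -31]
  [25, -48, -18, 45, -46, -19, 50, 38, 4, 46] -> [-48, -46, -19, -18, 4, 25, 38, 45, 46, 50] -> [50, 46, 45, 38, 25, 4, -18, -19, -46, -48] -> [4, -18, -19, -46, -48]
  [42, -46, 9, 39, -18, 9, 29, -28] -> [-46, -28, -18, 9, 9, 29, 39, 42] -> [42, 39, 29, 9, 9, -18, -28, -46] -> [-18, -28, -46]
  probe: [31, -48, -12, 11, -28, -20, -6, 26] -> [-48, -28, -20, -12, -6, 11, 26, 31] -> [31, 26, 11, -6, -12, -20, -28, -48] -> [-6, -12, -20, -28, -48]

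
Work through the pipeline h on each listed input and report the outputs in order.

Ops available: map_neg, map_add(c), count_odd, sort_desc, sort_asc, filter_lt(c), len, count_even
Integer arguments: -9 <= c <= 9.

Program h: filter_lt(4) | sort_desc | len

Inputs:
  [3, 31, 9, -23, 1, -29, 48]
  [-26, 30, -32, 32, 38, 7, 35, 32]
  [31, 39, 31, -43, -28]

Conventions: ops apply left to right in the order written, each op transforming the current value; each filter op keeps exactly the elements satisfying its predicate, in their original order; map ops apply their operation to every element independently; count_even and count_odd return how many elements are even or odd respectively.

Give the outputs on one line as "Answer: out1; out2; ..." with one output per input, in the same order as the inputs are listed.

4; 2; 2

Execution, op by op:
  [3, 31, 9, -23, 1, -29, 48] -> [3, -23, 1, -29] -> [3, 1, -23, -29] -> 4
  [-26, 30, -32, 32, 38, 7, 35, 32] -> [-26, -32] -> [-26, -32] -> 2
  [31, 39, 31, -43, -28] -> [-43, -28] -> [-28, -43] -> 2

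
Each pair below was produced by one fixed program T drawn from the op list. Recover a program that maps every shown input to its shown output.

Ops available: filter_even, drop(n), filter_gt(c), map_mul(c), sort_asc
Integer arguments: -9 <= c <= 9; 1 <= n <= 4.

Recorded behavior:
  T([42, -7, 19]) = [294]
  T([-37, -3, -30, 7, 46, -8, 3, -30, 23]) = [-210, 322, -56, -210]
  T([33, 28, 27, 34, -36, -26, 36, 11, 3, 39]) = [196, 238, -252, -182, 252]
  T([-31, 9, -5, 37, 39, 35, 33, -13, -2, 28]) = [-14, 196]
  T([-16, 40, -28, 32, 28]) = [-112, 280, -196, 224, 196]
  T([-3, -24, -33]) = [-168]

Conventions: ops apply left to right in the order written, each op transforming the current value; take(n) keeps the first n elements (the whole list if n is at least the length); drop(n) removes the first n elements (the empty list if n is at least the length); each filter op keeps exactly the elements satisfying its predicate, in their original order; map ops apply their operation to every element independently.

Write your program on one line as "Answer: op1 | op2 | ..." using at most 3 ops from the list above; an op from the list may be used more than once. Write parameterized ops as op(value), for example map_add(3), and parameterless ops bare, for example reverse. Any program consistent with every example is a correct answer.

filter_even | map_mul(7)

Check, running the answer program on each example:
  [42, -7, 19] -> [42] -> [294]
  [-37, -3, -30, 7, 46, -8, 3, -30, 23] -> [-30, 46, -8, -30] -> [-210, 322, -56, -210]
  [33, 28, 27, 34, -36, -26, 36, 11, 3, 39] -> [28, 34, -36, -26, 36] -> [196, 238, -252, -182, 252]
  [-31, 9, -5, 37, 39, 35, 33, -13, -2, 28] -> [-2, 28] -> [-14, 196]
  [-16, 40, -28, 32, 28] -> [-16, 40, -28, 32, 28] -> [-112, 280, -196, 224, 196]
  [-3, -24, -33] -> [-24] -> [-168]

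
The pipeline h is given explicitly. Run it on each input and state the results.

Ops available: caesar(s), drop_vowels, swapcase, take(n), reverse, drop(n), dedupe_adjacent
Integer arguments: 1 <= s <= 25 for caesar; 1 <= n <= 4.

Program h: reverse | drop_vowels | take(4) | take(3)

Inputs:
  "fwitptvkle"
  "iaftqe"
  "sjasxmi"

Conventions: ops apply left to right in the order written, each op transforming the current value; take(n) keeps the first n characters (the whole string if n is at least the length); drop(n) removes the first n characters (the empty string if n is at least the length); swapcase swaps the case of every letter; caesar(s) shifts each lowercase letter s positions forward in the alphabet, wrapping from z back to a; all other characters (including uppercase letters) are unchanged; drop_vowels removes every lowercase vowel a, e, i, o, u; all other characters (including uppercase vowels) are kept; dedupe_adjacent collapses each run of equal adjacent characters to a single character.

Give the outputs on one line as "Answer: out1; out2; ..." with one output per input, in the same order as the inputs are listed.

"lkv"; "qtf"; "mxs"

Execution, op by op:
  "fwitptvkle" -> "elkvtptiwf" -> "lkvtptwf" -> "lkvt" -> "lkv"
  "iaftqe" -> "eqtfai" -> "qtf" -> "qtf" -> "qtf"
  "sjasxmi" -> "imxsajs" -> "mxsjs" -> "mxsj" -> "mxs"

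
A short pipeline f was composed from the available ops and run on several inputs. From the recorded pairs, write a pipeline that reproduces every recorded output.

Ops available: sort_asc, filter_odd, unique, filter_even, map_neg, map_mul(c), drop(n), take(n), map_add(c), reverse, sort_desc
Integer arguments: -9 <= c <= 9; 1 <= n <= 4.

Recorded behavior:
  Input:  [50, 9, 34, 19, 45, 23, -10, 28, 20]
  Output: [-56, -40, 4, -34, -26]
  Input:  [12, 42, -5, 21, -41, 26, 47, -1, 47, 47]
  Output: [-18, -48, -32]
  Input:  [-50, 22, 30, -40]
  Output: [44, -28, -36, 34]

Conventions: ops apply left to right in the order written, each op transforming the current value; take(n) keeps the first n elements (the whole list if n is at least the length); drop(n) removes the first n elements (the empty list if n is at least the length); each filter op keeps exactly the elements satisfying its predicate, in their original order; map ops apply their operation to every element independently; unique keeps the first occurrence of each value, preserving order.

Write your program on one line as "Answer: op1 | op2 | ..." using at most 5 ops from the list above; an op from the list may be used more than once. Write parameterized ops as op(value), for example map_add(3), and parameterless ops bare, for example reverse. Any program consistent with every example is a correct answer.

filter_even | map_add(6) | reverse | map_neg | reverse

Check, running the answer program on each example:
  [50, 9, 34, 19, 45, 23, -10, 28, 20] -> [50, 34, -10, 28, 20] -> [56, 40, -4, 34, 26] -> [26, 34, -4, 40, 56] -> [-26, -34, 4, -40, -56] -> [-56, -40, 4, -34, -26]
  [12, 42, -5, 21, -41, 26, 47, -1, 47, 47] -> [12, 42, 26] -> [18, 48, 32] -> [32, 48, 18] -> [-32, -48, -18] -> [-18, -48, -32]
  [-50, 22, 30, -40] -> [-50, 22, 30, -40] -> [-44, 28, 36, -34] -> [-34, 36, 28, -44] -> [34, -36, -28, 44] -> [44, -28, -36, 34]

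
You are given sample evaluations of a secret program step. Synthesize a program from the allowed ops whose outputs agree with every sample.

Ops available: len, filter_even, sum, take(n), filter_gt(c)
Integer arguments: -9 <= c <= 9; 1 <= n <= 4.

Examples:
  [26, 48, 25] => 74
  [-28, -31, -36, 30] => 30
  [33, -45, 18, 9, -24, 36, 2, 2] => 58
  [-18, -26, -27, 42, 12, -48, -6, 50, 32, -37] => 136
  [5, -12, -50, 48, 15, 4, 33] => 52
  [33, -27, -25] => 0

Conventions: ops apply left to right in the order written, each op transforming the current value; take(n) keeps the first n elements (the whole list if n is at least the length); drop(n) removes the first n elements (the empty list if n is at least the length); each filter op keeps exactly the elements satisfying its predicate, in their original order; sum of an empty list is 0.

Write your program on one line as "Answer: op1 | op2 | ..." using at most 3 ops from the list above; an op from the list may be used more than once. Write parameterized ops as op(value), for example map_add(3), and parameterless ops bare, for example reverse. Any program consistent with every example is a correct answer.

filter_even | filter_gt(1) | sum

Check, running the answer program on each example:
  [26, 48, 25] -> [26, 48] -> [26, 48] -> 74
  [-28, -31, -36, 30] -> [-28, -36, 30] -> [30] -> 30
  [33, -45, 18, 9, -24, 36, 2, 2] -> [18, -24, 36, 2, 2] -> [18, 36, 2, 2] -> 58
  [-18, -26, -27, 42, 12, -48, -6, 50, 32, -37] -> [-18, -26, 42, 12, -48, -6, 50, 32] -> [42, 12, 50, 32] -> 136
  [5, -12, -50, 48, 15, 4, 33] -> [-12, -50, 48, 4] -> [48, 4] -> 52
  [33, -27, -25] -> [] -> [] -> 0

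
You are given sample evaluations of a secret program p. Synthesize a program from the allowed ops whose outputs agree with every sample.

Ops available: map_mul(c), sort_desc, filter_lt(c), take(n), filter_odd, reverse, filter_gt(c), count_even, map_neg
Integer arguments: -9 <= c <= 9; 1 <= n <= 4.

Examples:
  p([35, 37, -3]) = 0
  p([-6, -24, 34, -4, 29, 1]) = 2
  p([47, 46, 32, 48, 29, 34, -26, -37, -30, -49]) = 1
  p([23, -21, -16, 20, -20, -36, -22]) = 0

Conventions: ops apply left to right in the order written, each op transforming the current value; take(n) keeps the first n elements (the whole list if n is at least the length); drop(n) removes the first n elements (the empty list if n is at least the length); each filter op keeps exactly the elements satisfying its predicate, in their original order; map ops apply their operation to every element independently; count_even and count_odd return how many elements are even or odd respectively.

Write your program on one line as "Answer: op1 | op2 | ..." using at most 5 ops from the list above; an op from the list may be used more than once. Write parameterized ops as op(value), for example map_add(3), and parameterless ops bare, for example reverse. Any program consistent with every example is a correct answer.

take(2) | map_mul(-9) | sort_desc | count_even

Check, running the answer program on each example:
  [35, 37, -3] -> [35, 37] -> [-315, -333] -> [-315, -333] -> 0
  [-6, -24, 34, -4, 29, 1] -> [-6, -24] -> [54, 216] -> [216, 54] -> 2
  [47, 46, 32, 48, 29, 34, -26, -37, -30, -49] -> [47, 46] -> [-423, -414] -> [-414, -423] -> 1
  [23, -21, -16, 20, -20, -36, -22] -> [23, -21] -> [-207, 189] -> [189, -207] -> 0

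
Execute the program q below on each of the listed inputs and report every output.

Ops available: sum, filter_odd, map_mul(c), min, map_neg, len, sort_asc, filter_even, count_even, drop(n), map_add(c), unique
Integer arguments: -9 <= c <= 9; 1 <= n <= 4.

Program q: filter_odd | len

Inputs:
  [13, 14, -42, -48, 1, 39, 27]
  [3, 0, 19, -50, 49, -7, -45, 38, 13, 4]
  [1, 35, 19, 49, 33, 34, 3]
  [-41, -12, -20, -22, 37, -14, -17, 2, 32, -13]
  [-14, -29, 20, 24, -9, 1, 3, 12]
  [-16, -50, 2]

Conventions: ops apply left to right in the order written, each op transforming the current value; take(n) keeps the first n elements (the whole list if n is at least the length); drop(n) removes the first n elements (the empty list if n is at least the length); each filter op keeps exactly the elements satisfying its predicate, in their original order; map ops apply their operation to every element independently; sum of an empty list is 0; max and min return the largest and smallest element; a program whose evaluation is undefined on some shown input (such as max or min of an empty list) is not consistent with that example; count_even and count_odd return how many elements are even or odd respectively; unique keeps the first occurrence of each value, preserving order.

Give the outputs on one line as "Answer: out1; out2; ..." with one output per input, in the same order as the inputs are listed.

4; 6; 6; 4; 4; 0

Execution, op by op:
  [13, 14, -42, -48, 1, 39, 27] -> [13, 1, 39, 27] -> 4
  [3, 0, 19, -50, 49, -7, -45, 38, 13, 4] -> [3, 19, 49, -7, -45, 13] -> 6
  [1, 35, 19, 49, 33, 34, 3] -> [1, 35, 19, 49, 33, 3] -> 6
  [-41, -12, -20, -22, 37, -14, -17, 2, 32, -13] -> [-41, 37, -17, -13] -> 4
  [-14, -29, 20, 24, -9, 1, 3, 12] -> [-29, -9, 1, 3] -> 4
  [-16, -50, 2] -> [] -> 0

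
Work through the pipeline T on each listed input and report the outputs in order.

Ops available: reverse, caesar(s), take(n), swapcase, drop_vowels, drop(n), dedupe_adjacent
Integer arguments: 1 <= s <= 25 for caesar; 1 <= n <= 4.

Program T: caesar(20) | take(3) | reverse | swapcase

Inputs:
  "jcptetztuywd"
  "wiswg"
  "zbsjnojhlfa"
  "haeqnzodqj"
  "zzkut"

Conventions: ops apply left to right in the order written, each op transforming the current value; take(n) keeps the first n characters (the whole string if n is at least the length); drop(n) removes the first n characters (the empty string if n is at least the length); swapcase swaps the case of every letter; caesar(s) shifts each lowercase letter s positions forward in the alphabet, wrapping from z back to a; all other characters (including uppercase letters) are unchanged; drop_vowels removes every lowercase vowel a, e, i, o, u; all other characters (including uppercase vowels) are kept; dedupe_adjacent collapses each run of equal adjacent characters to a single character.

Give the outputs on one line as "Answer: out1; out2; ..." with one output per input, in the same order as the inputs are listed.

Execution, op by op:
  "jcptetztuywd" -> "dwjnyntnosqx" -> "dwj" -> "jwd" -> "JWD"
  "wiswg" -> "qcmqa" -> "qcm" -> "mcq" -> "MCQ"
  "zbsjnojhlfa" -> "tvmdhidbfzu" -> "tvm" -> "mvt" -> "MVT"
  "haeqnzodqj" -> "buykhtixkd" -> "buy" -> "yub" -> "YUB"
  "zzkut" -> "tteon" -> "tte" -> "ett" -> "ETT"

"JWD"; "MCQ"; "MVT"; "YUB"; "ETT"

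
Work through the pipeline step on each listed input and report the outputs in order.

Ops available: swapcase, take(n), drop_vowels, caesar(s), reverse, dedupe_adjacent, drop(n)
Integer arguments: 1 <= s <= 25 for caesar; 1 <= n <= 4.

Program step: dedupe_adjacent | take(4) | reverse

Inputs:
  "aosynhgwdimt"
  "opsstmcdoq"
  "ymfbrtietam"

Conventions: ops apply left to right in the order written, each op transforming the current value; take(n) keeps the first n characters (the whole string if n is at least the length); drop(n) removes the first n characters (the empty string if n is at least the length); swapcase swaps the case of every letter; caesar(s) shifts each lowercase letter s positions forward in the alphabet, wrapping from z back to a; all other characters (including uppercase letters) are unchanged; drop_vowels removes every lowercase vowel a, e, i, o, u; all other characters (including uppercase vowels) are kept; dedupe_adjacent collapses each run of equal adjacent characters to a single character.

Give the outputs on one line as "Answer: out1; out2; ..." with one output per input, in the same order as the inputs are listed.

Execution, op by op:
  "aosynhgwdimt" -> "aosynhgwdimt" -> "aosy" -> "ysoa"
  "opsstmcdoq" -> "opstmcdoq" -> "opst" -> "tspo"
  "ymfbrtietam" -> "ymfbrtietam" -> "ymfb" -> "bfmy"

"ysoa"; "tspo"; "bfmy"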